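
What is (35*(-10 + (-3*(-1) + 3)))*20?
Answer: -2800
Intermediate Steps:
(35*(-10 + (-3*(-1) + 3)))*20 = (35*(-10 + (3 + 3)))*20 = (35*(-10 + 6))*20 = (35*(-4))*20 = -140*20 = -2800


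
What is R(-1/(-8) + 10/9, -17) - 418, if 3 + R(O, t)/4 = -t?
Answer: -362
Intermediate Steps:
R(O, t) = -12 - 4*t (R(O, t) = -12 + 4*(-t) = -12 - 4*t)
R(-1/(-8) + 10/9, -17) - 418 = (-12 - 4*(-17)) - 418 = (-12 + 68) - 418 = 56 - 418 = -362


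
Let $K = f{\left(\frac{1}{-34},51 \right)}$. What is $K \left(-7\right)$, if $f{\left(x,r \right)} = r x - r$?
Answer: $\frac{735}{2} \approx 367.5$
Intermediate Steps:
$f{\left(x,r \right)} = - r + r x$
$K = - \frac{105}{2}$ ($K = 51 \left(-1 + \frac{1}{-34}\right) = 51 \left(-1 - \frac{1}{34}\right) = 51 \left(- \frac{35}{34}\right) = - \frac{105}{2} \approx -52.5$)
$K \left(-7\right) = \left(- \frac{105}{2}\right) \left(-7\right) = \frac{735}{2}$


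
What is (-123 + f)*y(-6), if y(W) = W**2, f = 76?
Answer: -1692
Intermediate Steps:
(-123 + f)*y(-6) = (-123 + 76)*(-6)**2 = -47*36 = -1692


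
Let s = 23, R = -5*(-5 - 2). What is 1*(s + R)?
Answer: 58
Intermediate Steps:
R = 35 (R = -5*(-7) = 35)
1*(s + R) = 1*(23 + 35) = 1*58 = 58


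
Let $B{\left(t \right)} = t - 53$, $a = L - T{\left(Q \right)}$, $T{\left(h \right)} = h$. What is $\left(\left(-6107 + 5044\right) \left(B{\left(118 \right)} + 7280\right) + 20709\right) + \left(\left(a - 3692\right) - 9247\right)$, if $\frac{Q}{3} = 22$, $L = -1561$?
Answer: $-7801592$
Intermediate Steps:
$Q = 66$ ($Q = 3 \cdot 22 = 66$)
$a = -1627$ ($a = -1561 - 66 = -1627$)
$B{\left(t \right)} = -53 + t$ ($B{\left(t \right)} = t - 53 = -53 + t$)
$\left(\left(-6107 + 5044\right) \left(B{\left(118 \right)} + 7280\right) + 20709\right) + \left(\left(a - 3692\right) - 9247\right) = \left(\left(-6107 + 5044\right) \left(\left(-53 + 118\right) + 7280\right) + 20709\right) - 14566 = \left(- 1063 \left(65 + 7280\right) + 20709\right) - 14566 = \left(\left(-1063\right) 7345 + 20709\right) - 14566 = \left(-7807735 + 20709\right) - 14566 = -7787026 - 14566 = -7801592$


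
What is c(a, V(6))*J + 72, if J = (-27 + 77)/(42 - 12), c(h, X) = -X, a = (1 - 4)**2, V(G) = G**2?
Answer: 12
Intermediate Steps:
a = 9 (a = (-3)**2 = 9)
J = 5/3 (J = 50/30 = 50*(1/30) = 5/3 ≈ 1.6667)
c(a, V(6))*J + 72 = -1*6**2*(5/3) + 72 = -1*36*(5/3) + 72 = -36*5/3 + 72 = -60 + 72 = 12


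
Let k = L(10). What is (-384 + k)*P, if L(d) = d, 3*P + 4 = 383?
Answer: -141746/3 ≈ -47249.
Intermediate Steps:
P = 379/3 (P = -4/3 + (⅓)*383 = -4/3 + 383/3 = 379/3 ≈ 126.33)
k = 10
(-384 + k)*P = (-384 + 10)*(379/3) = -374*379/3 = -141746/3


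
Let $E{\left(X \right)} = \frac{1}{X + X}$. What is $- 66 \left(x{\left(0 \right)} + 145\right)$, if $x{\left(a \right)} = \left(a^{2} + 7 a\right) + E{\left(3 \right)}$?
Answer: $-9581$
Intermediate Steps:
$E{\left(X \right)} = \frac{1}{2 X}$
$x{\left(a \right)} = \frac{1}{6} + a^{2} + 7 a$ ($x{\left(a \right)} = \left(a^{2} + 7 a\right) + \frac{1}{2 \cdot 3} = \left(a^{2} + 7 a\right) + \frac{1}{2} \cdot \frac{1}{3} = \left(a^{2} + 7 a\right) + \frac{1}{6} = \frac{1}{6} + a^{2} + 7 a$)
$- 66 \left(x{\left(0 \right)} + 145\right) = - 66 \left(\left(\frac{1}{6} + 0^{2} + 7 \cdot 0\right) + 145\right) = - 66 \left(\left(\frac{1}{6} + 0 + 0\right) + 145\right) = - 66 \left(\frac{1}{6} + 145\right) = \left(-66\right) \frac{871}{6} = -9581$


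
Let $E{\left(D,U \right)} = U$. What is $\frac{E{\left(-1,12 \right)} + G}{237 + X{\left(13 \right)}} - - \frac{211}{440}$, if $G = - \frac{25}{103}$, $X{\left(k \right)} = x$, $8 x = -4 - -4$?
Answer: $\frac{5683561}{10740840} \approx 0.52915$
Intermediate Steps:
$x = 0$ ($x = \frac{-4 - -4}{8} = \frac{-4 + 4}{8} = \frac{1}{8} \cdot 0 = 0$)
$X{\left(k \right)} = 0$
$G = - \frac{25}{103}$ ($G = \left(-25\right) \frac{1}{103} = - \frac{25}{103} \approx -0.24272$)
$\frac{E{\left(-1,12 \right)} + G}{237 + X{\left(13 \right)}} - - \frac{211}{440} = \frac{12 - \frac{25}{103}}{237 + 0} - - \frac{211}{440} = \frac{1211}{103 \cdot 237} - \left(-211\right) \frac{1}{440} = \frac{1211}{103} \cdot \frac{1}{237} - - \frac{211}{440} = \frac{1211}{24411} + \frac{211}{440} = \frac{5683561}{10740840}$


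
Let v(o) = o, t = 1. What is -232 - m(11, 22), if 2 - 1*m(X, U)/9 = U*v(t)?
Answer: -52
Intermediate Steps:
m(X, U) = 18 - 9*U
-232 - m(11, 22) = -232 - (18 - 9*22) = -232 - (18 - 198) = -232 - 1*(-180) = -232 + 180 = -52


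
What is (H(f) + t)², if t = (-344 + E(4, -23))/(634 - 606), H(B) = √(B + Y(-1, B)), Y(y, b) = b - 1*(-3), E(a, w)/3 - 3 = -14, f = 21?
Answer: 177409/784 - 1131*√5/14 ≈ 45.645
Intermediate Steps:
E(a, w) = -33 (E(a, w) = 9 + 3*(-14) = 9 - 42 = -33)
Y(y, b) = 3 + b (Y(y, b) = b + 3 = 3 + b)
H(B) = √(3 + 2*B) (H(B) = √(B + (3 + B)) = √(3 + 2*B))
t = -377/28 (t = (-344 - 33)/(634 - 606) = -377/28 ≈ -13.464)
(H(f) + t)² = (√(3 + 2*21) - 377/28)² = (√(3 + 42) - 377/28)² = (√45 - 377/28)² = (3*√5 - 377/28)² = (-377/28 + 3*√5)²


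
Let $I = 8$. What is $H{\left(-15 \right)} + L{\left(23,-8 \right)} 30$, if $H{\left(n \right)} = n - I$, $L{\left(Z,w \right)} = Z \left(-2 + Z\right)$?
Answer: $14467$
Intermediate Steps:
$H{\left(n \right)} = -8 + n$ ($H{\left(n \right)} = n - 8 = -8 + n$)
$H{\left(-15 \right)} + L{\left(23,-8 \right)} 30 = \left(-8 - 15\right) + 23 \left(-2 + 23\right) 30 = -23 + 23 \cdot 21 \cdot 30 = -23 + 483 \cdot 30 = -23 + 14490 = 14467$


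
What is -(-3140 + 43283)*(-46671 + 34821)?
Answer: 475694550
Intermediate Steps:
-(-3140 + 43283)*(-46671 + 34821) = -40143*(-11850) = -1*(-475694550) = 475694550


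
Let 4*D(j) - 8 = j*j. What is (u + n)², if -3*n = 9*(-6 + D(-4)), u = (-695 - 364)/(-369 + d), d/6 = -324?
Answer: 124609/594441 ≈ 0.20962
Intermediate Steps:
D(j) = 2 + j²/4 (D(j) = 2 + (j*j)/4 = 2 + j²/4)
d = -1944 (d = 6*(-324) = -1944)
u = 353/771 (u = (-695 - 364)/(-369 - 1944) = -1059/(-2313) = -1059*(-1/2313) = 353/771 ≈ 0.45785)
n = 0 (n = -3*(-6 + (2 + (¼)*(-4)²)) = -3*(-6 + (2 + (¼)*16)) = -3*(-6 + (2 + 4)) = -3*(-6 + 6) = -3*0 = -⅓*0 = 0)
(u + n)² = (353/771 + 0)² = (353/771)² = 124609/594441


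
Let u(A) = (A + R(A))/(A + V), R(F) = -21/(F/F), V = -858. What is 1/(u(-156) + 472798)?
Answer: 338/159805783 ≈ 2.1151e-6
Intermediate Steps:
R(F) = -21 (R(F) = -21/1 = -21*1 = -21)
u(A) = (-21 + A)/(-858 + A) (u(A) = (A - 21)/(A - 858) = (-21 + A)/(-858 + A))
1/(u(-156) + 472798) = 1/((-21 - 156)/(-858 - 156) + 472798) = 1/(-177/(-1014) + 472798) = 1/(-1/1014*(-177) + 472798) = 1/(59/338 + 472798) = 1/(159805783/338) = 338/159805783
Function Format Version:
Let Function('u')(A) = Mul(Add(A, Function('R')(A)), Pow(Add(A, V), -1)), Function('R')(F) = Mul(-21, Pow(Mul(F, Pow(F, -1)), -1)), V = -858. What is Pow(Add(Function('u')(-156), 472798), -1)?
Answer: Rational(338, 159805783) ≈ 2.1151e-6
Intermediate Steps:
Function('R')(F) = -21 (Function('R')(F) = Mul(-21, Pow(1, -1)) = Mul(-21, 1) = -21)
Function('u')(A) = Mul(Pow(Add(-858, A), -1), Add(-21, A)) (Function('u')(A) = Mul(Add(A, -21), Pow(Add(A, -858), -1)) = Mul(Add(-21, A), Pow(Add(-858, A), -1)) = Mul(Pow(Add(-858, A), -1), Add(-21, A)))
Pow(Add(Function('u')(-156), 472798), -1) = Pow(Add(Mul(Pow(Add(-858, -156), -1), Add(-21, -156)), 472798), -1) = Pow(Add(Mul(Pow(-1014, -1), -177), 472798), -1) = Pow(Add(Mul(Rational(-1, 1014), -177), 472798), -1) = Pow(Add(Rational(59, 338), 472798), -1) = Pow(Rational(159805783, 338), -1) = Rational(338, 159805783)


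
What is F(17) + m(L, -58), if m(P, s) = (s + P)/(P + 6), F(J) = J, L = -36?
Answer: 302/15 ≈ 20.133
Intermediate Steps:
m(P, s) = (P + s)/(6 + P)
F(17) + m(L, -58) = 17 + (-36 - 58)/(6 - 36) = 17 - 94/(-30) = 17 - 1/30*(-94) = 17 + 47/15 = 302/15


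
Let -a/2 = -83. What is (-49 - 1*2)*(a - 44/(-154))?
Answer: -59364/7 ≈ -8480.6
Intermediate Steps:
a = 166 (a = -2*(-83) = 166)
(-49 - 1*2)*(a - 44/(-154)) = (-49 - 1*2)*(166 - 44/(-154)) = (-49 - 2)*(166 - 44*(-1/154)) = -51*(166 + 2/7) = -51*1164/7 = -59364/7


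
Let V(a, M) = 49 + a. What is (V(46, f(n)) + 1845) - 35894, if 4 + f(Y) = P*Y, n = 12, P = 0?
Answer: -33954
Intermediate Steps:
f(Y) = -4 (f(Y) = -4 + 0*Y = -4 + 0 = -4)
(V(46, f(n)) + 1845) - 35894 = ((49 + 46) + 1845) - 35894 = (95 + 1845) - 35894 = 1940 - 35894 = -33954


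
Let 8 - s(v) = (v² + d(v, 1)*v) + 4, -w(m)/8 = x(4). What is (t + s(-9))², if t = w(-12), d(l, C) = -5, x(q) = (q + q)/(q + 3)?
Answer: 842724/49 ≈ 17198.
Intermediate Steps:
x(q) = 2*q/(3 + q) (x(q) = (2*q)/(3 + q) = 2*q/(3 + q))
w(m) = -64/7 (w(m) = -16*4/(3 + 4) = -16*4/7 = -8*8/7 = -64/7)
s(v) = 4 - v² + 5*v (s(v) = 8 - ((v² - 5*v) + 4) = 8 - (4 + v² - 5*v) = 8 + (-4 - v² + 5*v) = 4 - v² + 5*v)
t = -64/7 ≈ -9.1429
(t + s(-9))² = (-64/7 + (4 - 1*(-9)² + 5*(-9)))² = (-64/7 + (4 - 1*81 - 45))² = (-64/7 + (4 - 81 - 45))² = (-64/7 - 122)² = (-918/7)² = 842724/49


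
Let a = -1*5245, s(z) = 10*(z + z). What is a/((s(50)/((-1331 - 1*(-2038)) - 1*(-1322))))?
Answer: -2128421/200 ≈ -10642.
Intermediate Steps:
s(z) = 20*z (s(z) = 10*(2*z) = 20*z)
a = -5245
a/((s(50)/((-1331 - 1*(-2038)) - 1*(-1322)))) = -5245/((20*50)/((-1331 - 1*(-2038)) - 1*(-1322))) = -5245/(1000/((-1331 + 2038) + 1322)) = -5245/(1000/(707 + 1322)) = -5245/(1000/2029) = -5245/(1000*(1/2029)) = -5245/1000/2029 = -5245*2029/1000 = -2128421/200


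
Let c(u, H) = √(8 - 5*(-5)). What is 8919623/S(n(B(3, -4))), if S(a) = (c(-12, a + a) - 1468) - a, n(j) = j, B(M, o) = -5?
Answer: -1186309859/194576 - 8919623*√33/2140336 ≈ -6120.8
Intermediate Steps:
c(u, H) = √33 (c(u, H) = √(8 + 25) = √33)
S(a) = -1468 + √33 - a (S(a) = (√33 - 1468) - a = (-1468 + √33) - a = -1468 + √33 - a)
8919623/S(n(B(3, -4))) = 8919623/(-1468 + √33 - 1*(-5)) = 8919623/(-1468 + √33 + 5) = 8919623/(-1463 + √33)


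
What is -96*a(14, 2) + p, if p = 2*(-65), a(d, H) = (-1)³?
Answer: -34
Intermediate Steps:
a(d, H) = -1
p = -130
-96*a(14, 2) + p = -96*(-1) - 130 = 96 - 130 = -34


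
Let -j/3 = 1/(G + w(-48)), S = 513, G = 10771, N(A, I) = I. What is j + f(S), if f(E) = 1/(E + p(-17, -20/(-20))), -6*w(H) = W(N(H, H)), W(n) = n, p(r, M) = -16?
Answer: 3096/1785721 ≈ 0.0017338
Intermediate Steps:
w(H) = -H/6
f(E) = 1/(-16 + E) (f(E) = 1/(E - 16) = 1/(-16 + E))
j = -1/3593 (j = -3/(10771 - ⅙*(-48)) = -3/(10771 + 8) = -3/10779 = -3*1/10779 = -1/3593 ≈ -0.00027832)
j + f(S) = -1/3593 + 1/(-16 + 513) = -1/3593 + 1/497 = 3096/1785721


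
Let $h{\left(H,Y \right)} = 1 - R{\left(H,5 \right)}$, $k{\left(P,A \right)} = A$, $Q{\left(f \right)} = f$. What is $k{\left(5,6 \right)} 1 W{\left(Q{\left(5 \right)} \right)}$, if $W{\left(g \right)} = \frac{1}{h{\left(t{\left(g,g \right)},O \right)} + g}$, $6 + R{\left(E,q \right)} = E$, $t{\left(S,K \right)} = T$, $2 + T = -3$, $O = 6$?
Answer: $\frac{6}{17} \approx 0.35294$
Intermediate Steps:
$T = -5$ ($T = -2 - 3 = -5$)
$t{\left(S,K \right)} = -5$
$R{\left(E,q \right)} = -6 + E$
$h{\left(H,Y \right)} = 7 - H$ ($h{\left(H,Y \right)} = 1 - \left(-6 + H\right) = 7 - H$)
$W{\left(g \right)} = \frac{1}{12 + g}$ ($W{\left(g \right)} = \frac{1}{\left(7 - -5\right) + g} = \frac{1}{\left(7 + 5\right) + g} = \frac{1}{12 + g}$)
$k{\left(5,6 \right)} 1 W{\left(Q{\left(5 \right)} \right)} = \frac{6 \cdot 1}{12 + 5} = \frac{6}{17}$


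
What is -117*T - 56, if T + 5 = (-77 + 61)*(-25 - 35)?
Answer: -111791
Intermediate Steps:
T = 955 (T = -5 + (-77 + 61)*(-25 - 35) = -5 - 16*(-60) = -5 + 960 = 955)
-117*T - 56 = -117*955 - 56 = -111735 - 56 = -111791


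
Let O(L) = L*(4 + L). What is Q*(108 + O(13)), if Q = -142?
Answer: -46718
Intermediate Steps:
Q*(108 + O(13)) = -142*(108 + 13*(4 + 13)) = -142*(108 + 13*17) = -142*(108 + 221) = -142*329 = -46718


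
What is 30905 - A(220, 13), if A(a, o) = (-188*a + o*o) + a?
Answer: 71876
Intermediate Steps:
A(a, o) = o² - 187*a (A(a, o) = (-188*a + o²) + a = (o² - 188*a) + a = o² - 187*a)
30905 - A(220, 13) = 30905 - (13² - 187*220) = 30905 - (169 - 41140) = 30905 - 1*(-40971) = 30905 + 40971 = 71876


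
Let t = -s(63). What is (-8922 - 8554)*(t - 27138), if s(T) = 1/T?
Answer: 29878629820/63 ≈ 4.7426e+8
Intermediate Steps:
t = -1/63 ≈ -0.015873
(-8922 - 8554)*(t - 27138) = (-8922 - 8554)*(-1/63 - 27138) = -17476*(-1709695/63) = 29878629820/63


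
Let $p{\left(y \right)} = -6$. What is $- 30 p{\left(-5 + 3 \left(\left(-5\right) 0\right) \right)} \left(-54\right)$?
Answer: $-9720$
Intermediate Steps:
$- 30 p{\left(-5 + 3 \left(\left(-5\right) 0\right) \right)} \left(-54\right) = \left(-30\right) \left(-6\right) \left(-54\right) = 180 \left(-54\right) = -9720$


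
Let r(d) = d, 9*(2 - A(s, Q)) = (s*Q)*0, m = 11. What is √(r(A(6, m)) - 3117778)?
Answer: 4*I*√194861 ≈ 1765.7*I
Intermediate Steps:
A(s, Q) = 2 (A(s, Q) = 2 - s*Q*0/9 = 2 - Q*s*0/9 = 2 - ⅑*0 = 2 + 0 = 2)
√(r(A(6, m)) - 3117778) = √(2 - 3117778) = √(-3117776) = 4*I*√194861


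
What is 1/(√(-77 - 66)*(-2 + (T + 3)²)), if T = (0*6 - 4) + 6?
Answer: -I*√143/3289 ≈ -0.0036358*I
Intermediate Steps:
T = 2 (T = (0 - 4) + 6 = -4 + 6 = 2)
1/(√(-77 - 66)*(-2 + (T + 3)²)) = 1/(√(-77 - 66)*(-2 + (2 + 3)²)) = 1/(√(-143)*(-2 + 5²)) = 1/((I*√143)*(-2 + 25)) = 1/((I*√143)*23) = 1/(23*I*√143) = -I*√143/3289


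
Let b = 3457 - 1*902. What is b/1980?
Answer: 511/396 ≈ 1.2904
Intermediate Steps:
b = 2555 (b = 3457 - 902 = 2555)
b/1980 = 2555/1980 = 2555*(1/1980) = 511/396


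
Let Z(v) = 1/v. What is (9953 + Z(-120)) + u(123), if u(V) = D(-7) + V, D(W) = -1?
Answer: 1208999/120 ≈ 10075.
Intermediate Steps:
u(V) = -1 + V
(9953 + Z(-120)) + u(123) = (9953 + 1/(-120)) + (-1 + 123) = (9953 - 1/120) + 122 = 1194359/120 + 122 = 1208999/120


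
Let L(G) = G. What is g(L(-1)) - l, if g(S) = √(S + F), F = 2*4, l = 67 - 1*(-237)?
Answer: -304 + √7 ≈ -301.35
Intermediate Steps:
l = 304 (l = 67 + 237 = 304)
F = 8
g(S) = √(8 + S) (g(S) = √(S + 8) = √(8 + S))
g(L(-1)) - l = √(8 - 1) - 1*304 = √7 - 304 = -304 + √7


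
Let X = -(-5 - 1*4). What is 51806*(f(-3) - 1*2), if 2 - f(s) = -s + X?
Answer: -621672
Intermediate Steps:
X = 9 (X = -(-5 - 4) = -1*(-9) = 9)
f(s) = -7 + s (f(s) = 2 - (-s + 9) = 2 - (9 - s) = 2 + (-9 + s) = -7 + s)
51806*(f(-3) - 1*2) = 51806*((-7 - 3) - 1*2) = 51806*(-10 - 2) = 51806*(-12) = -621672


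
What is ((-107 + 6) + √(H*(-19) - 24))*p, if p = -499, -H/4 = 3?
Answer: 50399 - 998*√51 ≈ 43272.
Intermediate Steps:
H = -12 (H = -4*3 = -12)
((-107 + 6) + √(H*(-19) - 24))*p = ((-107 + 6) + √(-12*(-19) - 24))*(-499) = (-101 + √(228 - 24))*(-499) = (-101 + √204)*(-499) = (-101 + 2*√51)*(-499) = 50399 - 998*√51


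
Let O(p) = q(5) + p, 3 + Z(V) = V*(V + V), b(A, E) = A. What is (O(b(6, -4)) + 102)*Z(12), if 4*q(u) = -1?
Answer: 122835/4 ≈ 30709.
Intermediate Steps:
Z(V) = -3 + 2*V² (Z(V) = -3 + V*(V + V) = -3 + V*(2*V) = -3 + 2*V²)
q(u) = -¼ (q(u) = (¼)*(-1) = -¼)
O(p) = -¼ + p
(O(b(6, -4)) + 102)*Z(12) = ((-¼ + 6) + 102)*(-3 + 2*12²) = (23/4 + 102)*(-3 + 2*144) = 431*(-3 + 288)/4 = (431/4)*285 = 122835/4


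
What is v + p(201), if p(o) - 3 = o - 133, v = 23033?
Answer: 23104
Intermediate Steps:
p(o) = -130 + o (p(o) = 3 + (o - 133) = 3 + (-133 + o) = -130 + o)
v + p(201) = 23033 + (-130 + 201) = 23033 + 71 = 23104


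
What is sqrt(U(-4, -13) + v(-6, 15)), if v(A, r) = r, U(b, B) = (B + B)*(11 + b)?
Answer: I*sqrt(167) ≈ 12.923*I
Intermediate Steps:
U(b, B) = 2*B*(11 + b) (U(b, B) = (2*B)*(11 + b) = 2*B*(11 + b))
sqrt(U(-4, -13) + v(-6, 15)) = sqrt(2*(-13)*(11 - 4) + 15) = sqrt(2*(-13)*7 + 15) = sqrt(-182 + 15) = sqrt(-167) = I*sqrt(167)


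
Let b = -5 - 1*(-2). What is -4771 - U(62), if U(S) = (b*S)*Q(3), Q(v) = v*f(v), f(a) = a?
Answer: -3097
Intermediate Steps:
Q(v) = v² (Q(v) = v*v = v²)
b = -3 (b = -5 + 2 = -3)
U(S) = -27*S (U(S) = -3*S*3² = -3*S*9 = -27*S)
-4771 - U(62) = -4771 - (-27)*62 = -4771 - 1*(-1674) = -4771 + 1674 = -3097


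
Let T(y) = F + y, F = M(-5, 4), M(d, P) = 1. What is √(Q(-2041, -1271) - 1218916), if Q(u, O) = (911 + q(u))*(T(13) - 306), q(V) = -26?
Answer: 2*I*√369334 ≈ 1215.5*I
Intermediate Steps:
F = 1
T(y) = 1 + y
Q(u, O) = -258420 (Q(u, O) = (911 - 26)*((1 + 13) - 306) = 885*(14 - 306) = 885*(-292) = -258420)
√(Q(-2041, -1271) - 1218916) = √(-258420 - 1218916) = √(-1477336) = 2*I*√369334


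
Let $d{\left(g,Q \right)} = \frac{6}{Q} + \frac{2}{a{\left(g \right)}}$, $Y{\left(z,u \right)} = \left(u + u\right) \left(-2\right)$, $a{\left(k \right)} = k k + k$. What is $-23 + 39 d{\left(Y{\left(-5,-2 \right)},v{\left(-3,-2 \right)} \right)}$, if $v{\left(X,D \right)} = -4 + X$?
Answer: $- \frac{4649}{84} \approx -55.345$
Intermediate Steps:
$a{\left(k \right)} = k + k^{2}$ ($a{\left(k \right)} = k^{2} + k = k + k^{2}$)
$Y{\left(z,u \right)} = - 4 u$ ($Y{\left(z,u \right)} = 2 u \left(-2\right) = - 4 u$)
$d{\left(g,Q \right)} = \frac{6}{Q} + \frac{2}{g \left(1 + g\right)}$
$-23 + 39 d{\left(Y{\left(-5,-2 \right)},v{\left(-3,-2 \right)} \right)} = -23 + 39 \frac{2 \left(\left(-4 - 3\right) + 3 \left(\left(-4\right) \left(-2\right)\right) \left(1 - -8\right)\right)}{\left(-4 - 3\right) \left(\left(-4\right) \left(-2\right)\right) \left(1 - -8\right)} = -23 + 39 \frac{2 \left(-7 + 3 \cdot 8 \left(1 + 8\right)\right)}{\left(-7\right) 8 \left(1 + 8\right)} = -23 + 39 \cdot 2 \left(- \frac{1}{7}\right) \frac{1}{8} \cdot \frac{1}{9} \left(-7 + 3 \cdot 8 \cdot 9\right) = -23 + 39 \cdot 2 \left(- \frac{1}{7}\right) \frac{1}{8} \cdot \frac{1}{9} \left(-7 + 216\right) = -23 + 39 \cdot 2 \left(- \frac{1}{7}\right) \frac{1}{8} \cdot \frac{1}{9} \cdot 209 = -23 + 39 \left(- \frac{209}{252}\right) = -23 - \frac{2717}{84} = - \frac{4649}{84}$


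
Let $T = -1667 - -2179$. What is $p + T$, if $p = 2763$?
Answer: $3275$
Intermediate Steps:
$T = 512$ ($T = -1667 + 2179 = 512$)
$p + T = 2763 + 512 = 3275$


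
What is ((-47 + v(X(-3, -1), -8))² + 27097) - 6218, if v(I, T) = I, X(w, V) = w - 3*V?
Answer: 23088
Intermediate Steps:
((-47 + v(X(-3, -1), -8))² + 27097) - 6218 = ((-47 + (-3 - 3*(-1)))² + 27097) - 6218 = ((-47 + (-3 + 3))² + 27097) - 6218 = ((-47 + 0)² + 27097) - 6218 = ((-47)² + 27097) - 6218 = (2209 + 27097) - 6218 = 29306 - 6218 = 23088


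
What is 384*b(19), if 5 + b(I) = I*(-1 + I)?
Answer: 129408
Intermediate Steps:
b(I) = -5 + I*(-1 + I)
384*b(19) = 384*(-5 + 19**2 - 1*19) = 384*(-5 + 361 - 19) = 384*337 = 129408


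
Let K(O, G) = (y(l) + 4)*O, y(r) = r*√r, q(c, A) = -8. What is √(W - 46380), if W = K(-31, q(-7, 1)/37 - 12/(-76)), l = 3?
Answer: √(-46504 - 93*√3) ≈ 216.02*I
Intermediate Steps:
y(r) = r^(3/2)
K(O, G) = O*(4 + 3*√3) (K(O, G) = (3^(3/2) + 4)*O = (3*√3 + 4)*O = (4 + 3*√3)*O = O*(4 + 3*√3))
W = -124 - 93*√3 (W = -31*(4 + 3*√3) = -124 - 93*√3 ≈ -285.08)
√(W - 46380) = √((-124 - 93*√3) - 46380) = √(-46504 - 93*√3)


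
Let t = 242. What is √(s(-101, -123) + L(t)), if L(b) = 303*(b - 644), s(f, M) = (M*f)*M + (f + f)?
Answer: 31*I*√1717 ≈ 1284.5*I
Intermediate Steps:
s(f, M) = 2*f + f*M² (s(f, M) = f*M² + 2*f = 2*f + f*M²)
L(b) = -195132 + 303*b (L(b) = 303*(-644 + b) = -195132 + 303*b)
√(s(-101, -123) + L(t)) = √(-101*(2 + (-123)²) + (-195132 + 303*242)) = √(-101*(2 + 15129) + (-195132 + 73326)) = √(-101*15131 - 121806) = √(-1528231 - 121806) = √(-1650037) = 31*I*√1717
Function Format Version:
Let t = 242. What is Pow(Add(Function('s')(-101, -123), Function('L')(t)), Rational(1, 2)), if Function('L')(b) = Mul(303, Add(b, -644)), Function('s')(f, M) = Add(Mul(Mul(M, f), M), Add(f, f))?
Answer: Mul(31, I, Pow(1717, Rational(1, 2))) ≈ Mul(1284.5, I)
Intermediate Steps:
Function('s')(f, M) = Add(Mul(2, f), Mul(f, Pow(M, 2))) (Function('s')(f, M) = Add(Mul(f, Pow(M, 2)), Mul(2, f)) = Add(Mul(2, f), Mul(f, Pow(M, 2))))
Function('L')(b) = Add(-195132, Mul(303, b)) (Function('L')(b) = Mul(303, Add(-644, b)) = Add(-195132, Mul(303, b)))
Pow(Add(Function('s')(-101, -123), Function('L')(t)), Rational(1, 2)) = Pow(Add(Mul(-101, Add(2, Pow(-123, 2))), Add(-195132, Mul(303, 242))), Rational(1, 2)) = Pow(Add(Mul(-101, Add(2, 15129)), Add(-195132, 73326)), Rational(1, 2)) = Pow(Add(Mul(-101, 15131), -121806), Rational(1, 2)) = Pow(Add(-1528231, -121806), Rational(1, 2)) = Pow(-1650037, Rational(1, 2)) = Mul(31, I, Pow(1717, Rational(1, 2)))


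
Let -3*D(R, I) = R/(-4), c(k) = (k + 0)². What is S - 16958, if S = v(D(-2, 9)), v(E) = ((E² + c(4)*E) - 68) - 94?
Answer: -616415/36 ≈ -17123.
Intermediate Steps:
c(k) = k²
D(R, I) = R/12 (D(R, I) = -R/(3*(-4)) = -R*(-1)/(3*4) = -(-1)*R/12 = R/12)
v(E) = -162 + E² + 16*E (v(E) = ((E² + 4²*E) - 68) - 94 = ((E² + 16*E) - 68) - 94 = (-68 + E² + 16*E) - 94 = -162 + E² + 16*E)
S = -5927/36 (S = -162 + ((1/12)*(-2))² + 16*((1/12)*(-2)) = -162 + (-⅙)² + 16*(-⅙) = -162 + 1/36 - 8/3 = -5927/36 ≈ -164.64)
S - 16958 = -5927/36 - 16958 = -616415/36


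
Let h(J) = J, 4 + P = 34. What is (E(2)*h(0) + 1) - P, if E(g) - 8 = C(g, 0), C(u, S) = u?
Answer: -29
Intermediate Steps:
P = 30 (P = -4 + 34 = 30)
E(g) = 8 + g
(E(2)*h(0) + 1) - P = ((8 + 2)*0 + 1) - 1*30 = (10*0 + 1) - 30 = (0 + 1) - 30 = 1 - 30 = -29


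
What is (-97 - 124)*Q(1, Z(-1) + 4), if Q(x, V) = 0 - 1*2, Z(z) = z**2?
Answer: 442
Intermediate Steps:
Q(x, V) = -2 (Q(x, V) = 0 - 2 = -2)
(-97 - 124)*Q(1, Z(-1) + 4) = (-97 - 124)*(-2) = -221*(-2) = 442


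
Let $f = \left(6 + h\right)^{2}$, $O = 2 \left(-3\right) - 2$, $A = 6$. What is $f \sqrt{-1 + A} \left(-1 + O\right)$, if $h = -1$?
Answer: $- 225 \sqrt{5} \approx -503.12$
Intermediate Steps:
$O = -8$ ($O = -6 - 2 = -8$)
$f = 25$ ($f = \left(6 - 1\right)^{2} = 5^{2} = 25$)
$f \sqrt{-1 + A} \left(-1 + O\right) = 25 \sqrt{-1 + 6} \left(-1 - 8\right) = 25 \sqrt{5} \left(-9\right) = 25 \left(- 9 \sqrt{5}\right) = - 225 \sqrt{5}$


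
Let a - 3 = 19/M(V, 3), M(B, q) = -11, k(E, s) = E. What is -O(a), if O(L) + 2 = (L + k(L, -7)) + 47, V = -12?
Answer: -523/11 ≈ -47.545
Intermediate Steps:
a = 14/11 (a = 3 + 19/(-11) = 3 + 19*(-1/11) = 3 - 19/11 = 14/11 ≈ 1.2727)
O(L) = 45 + 2*L (O(L) = -2 + ((L + L) + 47) = -2 + (2*L + 47) = -2 + (47 + 2*L) = 45 + 2*L)
-O(a) = -(45 + 2*(14/11)) = -(45 + 28/11) = -1*523/11 = -523/11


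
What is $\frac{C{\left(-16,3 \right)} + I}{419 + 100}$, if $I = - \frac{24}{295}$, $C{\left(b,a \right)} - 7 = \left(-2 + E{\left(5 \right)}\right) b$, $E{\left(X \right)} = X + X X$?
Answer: $- \frac{43373}{51035} \approx -0.84987$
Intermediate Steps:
$E{\left(X \right)} = X + X^{2}$
$C{\left(b,a \right)} = 7 + 28 b$ ($C{\left(b,a \right)} = 7 + \left(-2 + 5 \left(1 + 5\right)\right) b = 7 + \left(-2 + 5 \cdot 6\right) b = 7 + \left(-2 + 30\right) b = 7 + 28 b$)
$I = - \frac{24}{295}$ ($I = \left(-24\right) \frac{1}{295} = - \frac{24}{295} \approx -0.081356$)
$\frac{C{\left(-16,3 \right)} + I}{419 + 100} = \frac{\left(7 + 28 \left(-16\right)\right) - \frac{24}{295}}{419 + 100} = \frac{\left(7 - 448\right) - \frac{24}{295}}{519} = \left(-441 - \frac{24}{295}\right) \frac{1}{519} = \left(- \frac{130119}{295}\right) \frac{1}{519} = - \frac{43373}{51035}$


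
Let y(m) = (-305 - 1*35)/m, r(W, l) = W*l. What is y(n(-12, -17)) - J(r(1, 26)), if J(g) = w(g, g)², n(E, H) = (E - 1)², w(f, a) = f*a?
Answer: -77229284/169 ≈ -4.5698e+5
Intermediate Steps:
w(f, a) = a*f
n(E, H) = (-1 + E)²
J(g) = g⁴ (J(g) = (g*g)² = (g²)² = g⁴)
y(m) = -340/m (y(m) = (-305 - 35)/m = -340/m)
y(n(-12, -17)) - J(r(1, 26)) = -340/(-1 - 12)² - (1*26)⁴ = -340/((-13)²) - 1*26⁴ = -340/169 - 1*456976 = -340*1/169 - 456976 = -340/169 - 456976 = -77229284/169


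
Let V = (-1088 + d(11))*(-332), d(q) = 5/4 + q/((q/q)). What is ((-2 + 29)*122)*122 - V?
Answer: 44719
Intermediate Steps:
d(q) = 5/4 + q (d(q) = 5*(¼) + q/1 = 5/4 + q*1 = 5/4 + q)
V = 357149 (V = (-1088 + (5/4 + 11))*(-332) = (-1088 + 49/4)*(-332) = -4303/4*(-332) = 357149)
((-2 + 29)*122)*122 - V = ((-2 + 29)*122)*122 - 1*357149 = (27*122)*122 - 357149 = 3294*122 - 357149 = 401868 - 357149 = 44719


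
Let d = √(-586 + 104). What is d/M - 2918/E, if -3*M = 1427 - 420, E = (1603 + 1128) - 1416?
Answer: -2918/1315 - 3*I*√482/1007 ≈ -2.219 - 0.065406*I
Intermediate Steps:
E = 1315 (E = 2731 - 1416 = 1315)
d = I*√482 (d = √(-482) = I*√482 ≈ 21.954*I)
M = -1007/3 (M = -(1427 - 420)/3 = -⅓*1007 = -1007/3 ≈ -335.67)
d/M - 2918/E = (I*√482)/(-1007/3) - 2918/1315 = (I*√482)*(-3/1007) - 2918*1/1315 = -3*I*√482/1007 - 2918/1315 = -2918/1315 - 3*I*√482/1007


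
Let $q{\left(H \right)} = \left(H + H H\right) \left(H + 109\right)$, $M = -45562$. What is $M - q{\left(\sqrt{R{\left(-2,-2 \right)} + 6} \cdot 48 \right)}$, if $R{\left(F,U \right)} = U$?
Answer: $-1954522$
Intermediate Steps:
$q{\left(H \right)} = \left(109 + H\right) \left(H + H^{2}\right)$ ($q{\left(H \right)} = \left(H + H^{2}\right) \left(109 + H\right) = \left(109 + H\right) \left(H + H^{2}\right)$)
$M - q{\left(\sqrt{R{\left(-2,-2 \right)} + 6} \cdot 48 \right)} = -45562 - \sqrt{-2 + 6} \cdot 48 \left(109 + \left(\sqrt{-2 + 6} \cdot 48\right)^{2} + 110 \sqrt{-2 + 6} \cdot 48\right) = -45562 - \sqrt{4} \cdot 48 \left(109 + \left(\sqrt{4} \cdot 48\right)^{2} + 110 \sqrt{4} \cdot 48\right) = -45562 - 2 \cdot 48 \left(109 + \left(2 \cdot 48\right)^{2} + 110 \cdot 2 \cdot 48\right) = -45562 - 96 \left(109 + 96^{2} + 110 \cdot 96\right) = -45562 - 96 \left(109 + 9216 + 10560\right) = -45562 - 96 \cdot 19885 = -45562 - 1908960 = -1954522$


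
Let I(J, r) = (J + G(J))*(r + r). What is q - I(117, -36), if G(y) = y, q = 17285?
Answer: 34133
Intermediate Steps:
I(J, r) = 4*J*r (I(J, r) = (J + J)*(r + r) = (2*J)*(2*r) = 4*J*r)
q - I(117, -36) = 17285 - 4*117*(-36) = 17285 - 1*(-16848) = 17285 + 16848 = 34133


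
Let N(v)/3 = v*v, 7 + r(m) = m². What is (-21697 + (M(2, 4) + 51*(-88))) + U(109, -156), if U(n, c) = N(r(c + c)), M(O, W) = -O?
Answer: 28423448520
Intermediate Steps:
r(m) = -7 + m²
N(v) = 3*v² (N(v) = 3*(v*v) = 3*v²)
U(n, c) = 3*(-7 + 4*c²)² (U(n, c) = 3*(-7 + (c + c)²)² = 3*(-7 + (2*c)²)² = 3*(-7 + 4*c²)²)
(-21697 + (M(2, 4) + 51*(-88))) + U(109, -156) = (-21697 + (-1*2 + 51*(-88))) + 3*(-7 + 4*(-156)²)² = (-21697 + (-2 - 4488)) + 3*(-7 + 4*24336)² = (-21697 - 4490) + 3*(-7 + 97344)² = -26187 + 3*97337² = -26187 + 3*9474491569 = -26187 + 28423474707 = 28423448520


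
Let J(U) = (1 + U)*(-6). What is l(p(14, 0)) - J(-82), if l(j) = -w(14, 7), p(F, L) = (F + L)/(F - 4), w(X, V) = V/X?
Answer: -973/2 ≈ -486.50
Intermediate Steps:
J(U) = -6 - 6*U
p(F, L) = (F + L)/(-4 + F)
l(j) = -½ (l(j) = -7/14 = -1*½ = -½)
l(p(14, 0)) - J(-82) = -½ - (-6 - 6*(-82)) = -½ - (-6 + 492) = -½ - 1*486 = -½ - 486 = -973/2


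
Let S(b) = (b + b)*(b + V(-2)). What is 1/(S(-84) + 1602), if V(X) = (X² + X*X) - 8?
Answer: 1/15714 ≈ 6.3638e-5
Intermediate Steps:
V(X) = -8 + 2*X² (V(X) = (X² + X²) - 8 = 2*X² - 8 = -8 + 2*X²)
S(b) = 2*b² (S(b) = (b + b)*(b + (-8 + 2*(-2)²)) = (2*b)*(b + (-8 + 2*4)) = (2*b)*(b + (-8 + 8)) = (2*b)*(b + 0) = (2*b)*b = 2*b²)
1/(S(-84) + 1602) = 1/(2*(-84)² + 1602) = 1/(2*7056 + 1602) = 1/(14112 + 1602) = 1/15714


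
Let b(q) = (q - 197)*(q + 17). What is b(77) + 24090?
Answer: 12810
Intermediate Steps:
b(q) = (-197 + q)*(17 + q)
b(77) + 24090 = (-3349 + 77² - 180*77) + 24090 = (-3349 + 5929 - 13860) + 24090 = -11280 + 24090 = 12810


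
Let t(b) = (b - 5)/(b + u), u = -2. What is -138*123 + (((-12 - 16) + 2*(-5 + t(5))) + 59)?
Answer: -16953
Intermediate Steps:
t(b) = (-5 + b)/(-2 + b) (t(b) = (b - 5)/(b - 2) = (-5 + b)/(-2 + b))
-138*123 + (((-12 - 16) + 2*(-5 + t(5))) + 59) = -138*123 + (((-12 - 16) + 2*(-5 + (-5 + 5)/(-2 + 5))) + 59) = -16974 + ((-28 + 2*(-5 + 0/3)) + 59) = -16974 + ((-28 + 2*(-5 + (⅓)*0)) + 59) = -16974 + ((-28 + 2*(-5 + 0)) + 59) = -16974 + ((-28 + 2*(-5)) + 59) = -16974 + ((-28 - 10) + 59) = -16974 + (-38 + 59) = -16974 + 21 = -16953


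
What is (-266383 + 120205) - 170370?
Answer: -316548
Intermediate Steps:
(-266383 + 120205) - 170370 = -146178 - 170370 = -316548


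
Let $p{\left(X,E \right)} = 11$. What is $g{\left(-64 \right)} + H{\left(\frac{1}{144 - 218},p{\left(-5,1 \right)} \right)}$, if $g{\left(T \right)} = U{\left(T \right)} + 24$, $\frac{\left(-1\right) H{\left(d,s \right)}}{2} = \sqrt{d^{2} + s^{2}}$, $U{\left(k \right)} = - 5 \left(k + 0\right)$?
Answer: $344 - \frac{\sqrt{662597}}{37} \approx 322.0$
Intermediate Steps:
$U{\left(k \right)} = - 5 k$
$H{\left(d,s \right)} = - 2 \sqrt{d^{2} + s^{2}}$
$g{\left(T \right)} = 24 - 5 T$ ($g{\left(T \right)} = - 5 T + 24 = 24 - 5 T$)
$g{\left(-64 \right)} + H{\left(\frac{1}{144 - 218},p{\left(-5,1 \right)} \right)} = \left(24 - -320\right) - 2 \sqrt{\left(\frac{1}{144 - 218}\right)^{2} + 11^{2}} = \left(24 + 320\right) - 2 \sqrt{\left(\frac{1}{-74}\right)^{2} + 121} = 344 - 2 \sqrt{\left(- \frac{1}{74}\right)^{2} + 121} = 344 - 2 \sqrt{\frac{1}{5476} + 121} = 344 - 2 \sqrt{\frac{662597}{5476}} = 344 - 2 \frac{\sqrt{662597}}{74} = 344 - \frac{\sqrt{662597}}{37}$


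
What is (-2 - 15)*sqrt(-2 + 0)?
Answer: -17*I*sqrt(2) ≈ -24.042*I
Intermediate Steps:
(-2 - 15)*sqrt(-2 + 0) = -17*I*sqrt(2)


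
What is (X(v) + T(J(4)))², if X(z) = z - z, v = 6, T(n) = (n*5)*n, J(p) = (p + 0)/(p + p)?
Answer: 25/16 ≈ 1.5625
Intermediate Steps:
J(p) = ½ (J(p) = p/((2*p)) = p*(1/(2*p)) = ½)
T(n) = 5*n² (T(n) = (5*n)*n = 5*n²)
X(z) = 0
(X(v) + T(J(4)))² = (0 + 5*(½)²)² = (0 + 5*(¼))² = (0 + 5/4)² = (5/4)² = 25/16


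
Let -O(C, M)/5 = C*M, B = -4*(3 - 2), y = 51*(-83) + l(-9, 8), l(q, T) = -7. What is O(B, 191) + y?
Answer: -420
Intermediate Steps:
y = -4240 (y = 51*(-83) - 7 = -4233 - 7 = -4240)
B = -4 (B = -4*1 = -4)
O(C, M) = -5*C*M
O(B, 191) + y = -5*(-4)*191 - 4240 = 3820 - 4240 = -420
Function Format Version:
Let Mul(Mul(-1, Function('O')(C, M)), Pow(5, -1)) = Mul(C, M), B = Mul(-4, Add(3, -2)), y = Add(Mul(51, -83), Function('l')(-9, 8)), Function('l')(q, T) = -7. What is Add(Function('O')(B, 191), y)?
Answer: -420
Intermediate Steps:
y = -4240 (y = Add(Mul(51, -83), -7) = Add(-4233, -7) = -4240)
B = -4 (B = Mul(-4, 1) = -4)
Function('O')(C, M) = Mul(-5, C, M) (Function('O')(C, M) = Mul(-5, Mul(C, M)) = Mul(-5, C, M))
Add(Function('O')(B, 191), y) = Add(Mul(-5, -4, 191), -4240) = Add(3820, -4240) = -420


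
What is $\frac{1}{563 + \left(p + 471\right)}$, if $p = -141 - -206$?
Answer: $\frac{1}{1099} \approx 0.00090992$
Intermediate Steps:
$p = 65$ ($p = -141 + 206 = 65$)
$\frac{1}{563 + \left(p + 471\right)} = \frac{1}{563 + \left(65 + 471\right)} = \frac{1}{563 + 536} = \frac{1}{1099}$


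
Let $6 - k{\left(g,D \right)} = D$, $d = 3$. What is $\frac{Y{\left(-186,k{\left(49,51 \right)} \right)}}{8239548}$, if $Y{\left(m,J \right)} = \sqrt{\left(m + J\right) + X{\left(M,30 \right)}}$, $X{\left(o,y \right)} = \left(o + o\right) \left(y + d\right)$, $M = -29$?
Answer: $\frac{i \sqrt{2145}}{8239548} \approx 5.621 \cdot 10^{-6} i$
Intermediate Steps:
$X{\left(o,y \right)} = 2 o \left(3 + y\right)$ ($X{\left(o,y \right)} = \left(o + o\right) \left(y + 3\right) = 2 o \left(3 + y\right)$)
$k{\left(g,D \right)} = 6 - D$
$Y{\left(m,J \right)} = \sqrt{-1914 + J + m}$ ($Y{\left(m,J \right)} = \sqrt{\left(m + J\right) + 2 \left(-29\right) \left(3 + 30\right)} = \sqrt{\left(J + m\right) + 2 \left(-29\right) 33} = \sqrt{\left(J + m\right) - 1914} = \sqrt{-1914 + J + m}$)
$\frac{Y{\left(-186,k{\left(49,51 \right)} \right)}}{8239548} = \frac{\sqrt{-1914 + \left(6 - 51\right) - 186}}{8239548} = \sqrt{-1914 + \left(6 - 51\right) - 186} \cdot \frac{1}{8239548} = \sqrt{-1914 - 45 - 186} \cdot \frac{1}{8239548} = \sqrt{-2145} \cdot \frac{1}{8239548} = i \sqrt{2145} \cdot \frac{1}{8239548} = \frac{i \sqrt{2145}}{8239548}$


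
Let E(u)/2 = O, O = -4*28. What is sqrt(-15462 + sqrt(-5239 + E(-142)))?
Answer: sqrt(-15462 + 3*I*sqrt(607)) ≈ 0.2972 + 124.35*I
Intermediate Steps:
O = -112
E(u) = -224 (E(u) = 2*(-112) = -224)
sqrt(-15462 + sqrt(-5239 + E(-142))) = sqrt(-15462 + sqrt(-5239 - 224)) = sqrt(-15462 + sqrt(-5463)) = sqrt(-15462 + 3*I*sqrt(607))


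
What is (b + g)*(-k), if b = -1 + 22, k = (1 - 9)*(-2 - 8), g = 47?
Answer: -5440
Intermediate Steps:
k = 80 (k = -8*(-10) = 80)
b = 21
(b + g)*(-k) = (21 + 47)*(-1*80) = 68*(-80) = -5440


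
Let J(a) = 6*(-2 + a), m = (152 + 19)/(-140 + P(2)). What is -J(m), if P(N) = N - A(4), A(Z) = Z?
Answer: 1365/71 ≈ 19.225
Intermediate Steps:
P(N) = -4 + N (P(N) = N - 1*4 = N - 4 = -4 + N)
m = -171/142 (m = (152 + 19)/(-140 + (-4 + 2)) = 171/(-140 - 2) = 171/(-142) = 171*(-1/142) = -171/142 ≈ -1.2042)
J(a) = -12 + 6*a
-J(m) = -(-12 + 6*(-171/142)) = -(-12 - 513/71) = -1*(-1365/71) = 1365/71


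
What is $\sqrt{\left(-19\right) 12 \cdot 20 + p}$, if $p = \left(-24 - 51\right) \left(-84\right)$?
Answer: $2 \sqrt{435} \approx 41.713$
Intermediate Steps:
$p = 6300$ ($p = \left(-75\right) \left(-84\right) = 6300$)
$\sqrt{\left(-19\right) 12 \cdot 20 + p} = \sqrt{\left(-19\right) 12 \cdot 20 + 6300} = \sqrt{\left(-228\right) 20 + 6300} = \sqrt{-4560 + 6300} = \sqrt{1740} = 2 \sqrt{435}$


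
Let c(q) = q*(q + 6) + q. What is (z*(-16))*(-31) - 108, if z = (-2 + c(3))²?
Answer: 388756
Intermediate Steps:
c(q) = q + q*(6 + q) (c(q) = q*(6 + q) + q = q + q*(6 + q))
z = 784 (z = (-2 + 3*(7 + 3))² = (-2 + 3*10)² = (-2 + 30)² = 28² = 784)
(z*(-16))*(-31) - 108 = (784*(-16))*(-31) - 108 = -12544*(-31) - 108 = 388864 - 108 = 388756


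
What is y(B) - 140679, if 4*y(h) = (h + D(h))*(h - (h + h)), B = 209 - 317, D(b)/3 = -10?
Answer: -144405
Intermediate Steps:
D(b) = -30 (D(b) = 3*(-10) = -30)
B = -108
y(h) = -h*(-30 + h)/4 (y(h) = ((h - 30)*(h - (h + h)))/4 = ((-30 + h)*(h - 2*h))/4 = ((-30 + h)*(-h))/4 = (-h*(-30 + h))/4 = -h*(-30 + h)/4)
y(B) - 140679 = (¼)*(-108)*(30 - 1*(-108)) - 140679 = (¼)*(-108)*(30 + 108) - 140679 = (¼)*(-108)*138 - 140679 = -3726 - 140679 = -144405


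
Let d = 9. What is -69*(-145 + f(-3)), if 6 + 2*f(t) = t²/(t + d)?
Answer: 40641/4 ≈ 10160.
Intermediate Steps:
f(t) = -3 + t²/(2*(9 + t)) (f(t) = -3 + (t²/(t + 9))/2 = -3 + (t²/(9 + t))/2 = -3 + t²/(2*(9 + t)))
-69*(-145 + f(-3)) = -69*(-145 + (-54 + (-3)² - 6*(-3))/(2*(9 - 3))) = -69*(-145 + (½)*(-54 + 9 + 18)/6) = -69*(-145 + (½)*(⅙)*(-27)) = -69*(-145 - 9/4) = -69*(-589/4) = 40641/4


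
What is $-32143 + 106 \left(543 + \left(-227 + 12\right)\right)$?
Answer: $2625$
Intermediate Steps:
$-32143 + 106 \left(543 + \left(-227 + 12\right)\right) = -32143 + 106 \left(543 - 215\right) = -32143 + 106 \cdot 328 = -32143 + 34768 = 2625$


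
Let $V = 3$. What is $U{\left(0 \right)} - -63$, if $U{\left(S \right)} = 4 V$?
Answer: $75$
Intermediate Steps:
$U{\left(S \right)} = 12$ ($U{\left(S \right)} = 4 \cdot 3 = 12$)
$U{\left(0 \right)} - -63 = 12 - -63 = 12 + 63 = 75$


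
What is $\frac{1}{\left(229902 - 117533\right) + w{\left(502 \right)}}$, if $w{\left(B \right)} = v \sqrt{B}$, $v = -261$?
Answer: $\frac{112369}{12592595419} + \frac{261 \sqrt{502}}{12592595419} \approx 9.3878 \cdot 10^{-6}$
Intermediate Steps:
$w{\left(B \right)} = - 261 \sqrt{B}$
$\frac{1}{\left(229902 - 117533\right) + w{\left(502 \right)}} = \frac{1}{\left(229902 - 117533\right) - 261 \sqrt{502}} = \frac{1}{112369 - 261 \sqrt{502}}$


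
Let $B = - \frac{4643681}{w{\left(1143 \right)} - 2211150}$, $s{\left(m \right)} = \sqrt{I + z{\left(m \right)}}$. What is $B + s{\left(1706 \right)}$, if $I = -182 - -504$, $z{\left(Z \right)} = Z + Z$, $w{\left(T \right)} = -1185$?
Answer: $\frac{4643681}{2212335} + \sqrt{3734} \approx 63.205$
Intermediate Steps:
$z{\left(Z \right)} = 2 Z$
$I = 322$ ($I = -182 + 504 = 322$)
$s{\left(m \right)} = \sqrt{322 + 2 m}$
$B = \frac{4643681}{2212335}$ ($B = - \frac{4643681}{-1185 - 2211150} = - \frac{4643681}{-2212335} = \left(-4643681\right) \left(- \frac{1}{2212335}\right) = \frac{4643681}{2212335} \approx 2.099$)
$B + s{\left(1706 \right)} = \frac{4643681}{2212335} + \sqrt{322 + 2 \cdot 1706} = \frac{4643681}{2212335} + \sqrt{322 + 3412} = \frac{4643681}{2212335} + \sqrt{3734}$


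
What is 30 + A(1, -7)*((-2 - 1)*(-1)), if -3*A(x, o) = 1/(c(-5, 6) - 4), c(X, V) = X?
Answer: 271/9 ≈ 30.111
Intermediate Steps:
A(x, o) = 1/27 (A(x, o) = -1/(3*(-5 - 4)) = -⅓/(-9) = -⅓*(-⅑) = 1/27)
30 + A(1, -7)*((-2 - 1)*(-1)) = 30 + ((-2 - 1)*(-1))/27 = 30 + (-3*(-1))/27 = 30 + (1/27)*3 = 30 + ⅑ = 271/9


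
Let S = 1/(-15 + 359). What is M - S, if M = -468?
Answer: -160993/344 ≈ -468.00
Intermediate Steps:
S = 1/344 ≈ 0.0029070
M - S = -468 - 1*1/344 = -468 - 1/344 = -160993/344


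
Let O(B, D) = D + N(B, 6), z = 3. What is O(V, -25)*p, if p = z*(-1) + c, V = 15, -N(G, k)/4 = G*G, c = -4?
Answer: 6475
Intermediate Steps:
N(G, k) = -4*G² (N(G, k) = -4*G*G = -4*G²)
O(B, D) = D - 4*B²
p = -7 (p = 3*(-1) - 4 = -3 - 4 = -7)
O(V, -25)*p = (-25 - 4*15²)*(-7) = (-25 - 4*225)*(-7) = (-25 - 900)*(-7) = -925*(-7) = 6475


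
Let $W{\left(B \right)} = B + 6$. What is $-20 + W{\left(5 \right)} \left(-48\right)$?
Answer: $-548$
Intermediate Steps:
$W{\left(B \right)} = 6 + B$
$-20 + W{\left(5 \right)} \left(-48\right) = -20 + \left(6 + 5\right) \left(-48\right) = -20 + 11 \left(-48\right) = -20 - 528 = -548$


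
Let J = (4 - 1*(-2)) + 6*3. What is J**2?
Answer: 576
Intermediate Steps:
J = 24 (J = (4 + 2) + 18 = 6 + 18 = 24)
J**2 = 24**2 = 576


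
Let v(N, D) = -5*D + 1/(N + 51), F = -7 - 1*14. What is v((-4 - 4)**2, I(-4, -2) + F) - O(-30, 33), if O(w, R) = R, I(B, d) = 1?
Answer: 7706/115 ≈ 67.009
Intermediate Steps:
F = -21 (F = -7 - 14 = -21)
v(N, D) = 1/(51 + N) - 5*D (v(N, D) = -5*D + 1/(51 + N) = 1/(51 + N) - 5*D)
v((-4 - 4)**2, I(-4, -2) + F) - O(-30, 33) = (1 - 255*(1 - 21) - 5*(1 - 21)*(-4 - 4)**2)/(51 + (-4 - 4)**2) - 1*33 = (1 - 255*(-20) - 5*(-20)*(-8)**2)/(51 + (-8)**2) - 33 = (1 + 5100 - 5*(-20)*64)/(51 + 64) - 33 = (1 + 5100 + 6400)/115 - 33 = (1/115)*11501 - 33 = 11501/115 - 33 = 7706/115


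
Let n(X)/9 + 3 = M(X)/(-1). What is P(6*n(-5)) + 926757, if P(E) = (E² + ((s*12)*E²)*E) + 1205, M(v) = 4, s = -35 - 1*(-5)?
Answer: 19444725566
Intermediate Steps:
s = -30 (s = -35 + 5 = -30)
n(X) = -63 (n(X) = -27 + 9*(4/(-1)) = -27 + 9*(4*(-1)) = -27 + 9*(-4) = -27 - 36 = -63)
P(E) = 1205 + E² - 360*E³ (P(E) = (E² + ((-30*12)*E²)*E) + 1205 = (E² + (-360*E²)*E) + 1205 = (E² - 360*E³) + 1205 = 1205 + E² - 360*E³)
P(6*n(-5)) + 926757 = (1205 + (6*(-63))² - 360*(6*(-63))³) + 926757 = (1205 + (-378)² - 360*(-378)³) + 926757 = (1205 + 142884 - 360*(-54010152)) + 926757 = (1205 + 142884 + 19443654720) + 926757 = 19443798809 + 926757 = 19444725566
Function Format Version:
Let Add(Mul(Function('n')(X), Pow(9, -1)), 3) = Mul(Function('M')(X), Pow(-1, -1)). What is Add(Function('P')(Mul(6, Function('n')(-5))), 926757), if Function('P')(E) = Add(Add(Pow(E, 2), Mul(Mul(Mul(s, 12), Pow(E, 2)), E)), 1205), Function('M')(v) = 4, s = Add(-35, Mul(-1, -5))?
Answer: 19444725566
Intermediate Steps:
s = -30 (s = Add(-35, 5) = -30)
Function('n')(X) = -63 (Function('n')(X) = Add(-27, Mul(9, Mul(4, Pow(-1, -1)))) = Add(-27, Mul(9, Mul(4, -1))) = Add(-27, Mul(9, -4)) = Add(-27, -36) = -63)
Function('P')(E) = Add(1205, Pow(E, 2), Mul(-360, Pow(E, 3))) (Function('P')(E) = Add(Add(Pow(E, 2), Mul(Mul(Mul(-30, 12), Pow(E, 2)), E)), 1205) = Add(Add(Pow(E, 2), Mul(Mul(-360, Pow(E, 2)), E)), 1205) = Add(Add(Pow(E, 2), Mul(-360, Pow(E, 3))), 1205) = Add(1205, Pow(E, 2), Mul(-360, Pow(E, 3))))
Add(Function('P')(Mul(6, Function('n')(-5))), 926757) = Add(Add(1205, Pow(Mul(6, -63), 2), Mul(-360, Pow(Mul(6, -63), 3))), 926757) = Add(Add(1205, Pow(-378, 2), Mul(-360, Pow(-378, 3))), 926757) = Add(Add(1205, 142884, Mul(-360, -54010152)), 926757) = Add(Add(1205, 142884, 19443654720), 926757) = Add(19443798809, 926757) = 19444725566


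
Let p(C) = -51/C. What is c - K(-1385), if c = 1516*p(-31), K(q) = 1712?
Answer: 24244/31 ≈ 782.06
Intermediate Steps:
c = 77316/31 (c = 1516*(-51/(-31)) = 1516*(-51*(-1/31)) = 1516*(51/31) = 77316/31 ≈ 2494.1)
c - K(-1385) = 77316/31 - 1*1712 = 77316/31 - 1712 = 24244/31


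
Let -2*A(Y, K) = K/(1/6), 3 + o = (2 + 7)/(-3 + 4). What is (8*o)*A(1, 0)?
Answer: 0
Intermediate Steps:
o = 6 (o = -3 + (2 + 7)/(-3 + 4) = -3 + 9/1 = -3 + 9*1 = -3 + 9 = 6)
A(Y, K) = -3*K (A(Y, K) = -K/(2*(1/6)) = -K/(2*⅙) = -K*6/2 = -3*K)
(8*o)*A(1, 0) = (8*6)*(-3*0) = 48*0 = 0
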